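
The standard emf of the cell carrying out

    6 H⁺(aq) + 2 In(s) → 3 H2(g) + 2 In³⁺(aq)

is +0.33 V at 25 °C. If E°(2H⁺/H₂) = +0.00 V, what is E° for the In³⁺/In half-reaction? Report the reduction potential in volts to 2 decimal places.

−0.33 V

In the reaction as written the 2H⁺/H₂ couple is reduced (cathode) and In³⁺/In is oxidized (anode), so E°cell = E°(2H⁺/H₂) − E°(In³⁺/In).
E°(In³⁺/In) = E°(cathode) − E°cell = +0.00 − (+0.33) = −0.33 V.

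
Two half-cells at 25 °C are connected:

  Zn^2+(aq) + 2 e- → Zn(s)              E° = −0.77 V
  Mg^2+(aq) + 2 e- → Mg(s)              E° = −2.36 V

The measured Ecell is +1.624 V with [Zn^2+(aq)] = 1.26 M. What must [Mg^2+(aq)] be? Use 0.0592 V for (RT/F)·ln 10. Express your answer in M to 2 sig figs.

0.089 M

The Zn²⁺/Zn couple has the larger reduction potential, so it is the cathode: E°cell = −0.77 − (−2.36) = +1.59 V and n = 2.
Rearranging E = E° − (0.0592/n)·log Q gives log Q = 2(+1.59 − (+1.624))/0.0592 = −1.149.
For Zn^2+(aq) + Mg(s) → Zn(s) + Mg^2+(aq), the reaction quotient is Q = [Mg^2+(aq)] / [Zn^2+(aq)].
Isolating [Mg^2+(aq)] in Q = 10^{−1.149} yields log [Mg^2+(aq)] = −1.049, i.e. 0.089 M.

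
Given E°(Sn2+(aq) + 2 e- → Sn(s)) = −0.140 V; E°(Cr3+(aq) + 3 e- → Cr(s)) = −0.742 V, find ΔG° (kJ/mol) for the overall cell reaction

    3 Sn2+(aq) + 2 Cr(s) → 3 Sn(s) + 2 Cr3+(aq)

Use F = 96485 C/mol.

−349 kJ/mol

In the reaction as written Sn2+(aq) is reduced, so the Sn²⁺/Sn couple is the cathode and Cr³⁺/Cr is the anode.
E°cell = −0.140 − (−0.742) = +0.602 V; balancing electrons gives n = 6.
ΔG° = −nFE°cell = −(6)(96485)(+0.602) J/mol = −349 kJ/mol.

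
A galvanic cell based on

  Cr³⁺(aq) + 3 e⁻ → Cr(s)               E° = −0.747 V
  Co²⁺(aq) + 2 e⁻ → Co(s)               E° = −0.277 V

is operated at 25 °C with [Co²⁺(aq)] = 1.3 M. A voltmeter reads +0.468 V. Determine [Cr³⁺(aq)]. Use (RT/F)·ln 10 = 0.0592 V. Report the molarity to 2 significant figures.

The Co²⁺/Co couple has the larger reduction potential, so it is the cathode: E°cell = −0.277 − (−0.747) = +0.470 V and n = 6.
Since E = E° − (0.0592/n)·log Q, log Q = n(E° − E)/0.0592 = 0.203.
For 3 Co²⁺(aq) + 2 Cr(s) → 3 Co(s) + 2 Cr³⁺(aq), the reaction quotient is Q = [Cr³⁺(aq)]^2 / [Co²⁺(aq)]^3.
Solving for the unknown gives log [Cr³⁺(aq)] = 0.272, so [Cr³⁺(aq)] ≈ 1.9 M.

1.9 M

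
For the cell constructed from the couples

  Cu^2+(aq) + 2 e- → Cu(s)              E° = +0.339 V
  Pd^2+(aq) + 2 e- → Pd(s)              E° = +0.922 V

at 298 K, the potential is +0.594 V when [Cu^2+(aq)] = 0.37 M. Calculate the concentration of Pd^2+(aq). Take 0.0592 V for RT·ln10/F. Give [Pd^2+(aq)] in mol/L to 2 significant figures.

Pd²⁺/Pd is the cathode (higher E°); E°cell = +0.922 − (+0.339) = +0.583 V with n = 2.
From the Nernst equation, log Q = n(E° − E)/0.0592 = 2·(+0.583 − (+0.594))/0.0592 = −0.372.
The balanced reaction is Pd^2+(aq) + Cu(s) → Pd(s) + Cu^2+(aq), so Q = [Cu^2+(aq)] / [Pd^2+(aq)].
Solving for the unknown gives log [Pd^2+(aq)] = −0.060, so [Pd^2+(aq)] ≈ 0.87 M.

0.87 M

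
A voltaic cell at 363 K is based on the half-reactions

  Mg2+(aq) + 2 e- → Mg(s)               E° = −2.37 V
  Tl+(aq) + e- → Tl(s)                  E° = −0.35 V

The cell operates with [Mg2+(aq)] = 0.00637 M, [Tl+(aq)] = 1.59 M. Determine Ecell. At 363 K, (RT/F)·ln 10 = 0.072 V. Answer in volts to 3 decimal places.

+2.114 V

Tl⁺/Tl is reduced (cathode, E° = −0.35 V) and Mg²⁺/Mg is oxidized (anode).
E°cell = E°cat − E°an = −0.35 − (−2.37) = +2.02 V; n = 2.
For the overall reaction 2 Tl+(aq) + Mg(s) → 2 Tl(s) + Mg2+(aq), Q = [Mg2+(aq)] / [Tl+(aq)]^2 = 0.00252, giving log Q = −2.599.
Applying E = E° − (RT ln10/nF)·log Q gives +2.02 − (0.072/2)(−2.599) = +2.114 V.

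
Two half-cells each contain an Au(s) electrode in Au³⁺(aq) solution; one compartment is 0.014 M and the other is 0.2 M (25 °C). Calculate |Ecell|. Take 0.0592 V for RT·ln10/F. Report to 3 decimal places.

0.023 V

For a concentration cell E°cell = 0, since both electrodes use the same couple.
The compartment with the higher Au³⁺(aq) concentration (0.2 M) acts as the cathode; ions are reduced there and produced at the dilute (0.014 M) anode.
With n = 3, Ecell = −(0.0592/3)·log([dilute]/[conc]) = −(0.0592/3)·log(0.014/0.2) = +0.023 V.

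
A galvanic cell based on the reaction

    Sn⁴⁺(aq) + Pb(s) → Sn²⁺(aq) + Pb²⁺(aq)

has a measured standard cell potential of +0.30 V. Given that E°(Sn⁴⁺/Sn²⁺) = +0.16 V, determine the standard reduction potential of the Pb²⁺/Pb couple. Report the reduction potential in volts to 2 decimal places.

−0.14 V

In the reaction as written the Sn⁴⁺/Sn²⁺ couple is reduced (cathode) and Pb²⁺/Pb is oxidized (anode), so E°cell = E°(Sn⁴⁺/Sn²⁺) − E°(Pb²⁺/Pb).
E°(Pb²⁺/Pb) = E°(cathode) − E°cell = +0.16 − (+0.30) = −0.14 V.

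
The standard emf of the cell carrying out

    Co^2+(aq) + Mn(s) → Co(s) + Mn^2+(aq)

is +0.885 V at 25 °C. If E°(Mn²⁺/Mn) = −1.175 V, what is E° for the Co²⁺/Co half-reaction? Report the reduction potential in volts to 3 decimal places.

−0.290 V

In the reaction as written the Co²⁺/Co couple is reduced (cathode) and Mn²⁺/Mn is oxidized (anode), so E°cell = E°(Co²⁺/Co) − E°(Mn²⁺/Mn).
E°(Co²⁺/Co) = E°cell + E°(anode) = +0.885 + (−1.175) = −0.290 V.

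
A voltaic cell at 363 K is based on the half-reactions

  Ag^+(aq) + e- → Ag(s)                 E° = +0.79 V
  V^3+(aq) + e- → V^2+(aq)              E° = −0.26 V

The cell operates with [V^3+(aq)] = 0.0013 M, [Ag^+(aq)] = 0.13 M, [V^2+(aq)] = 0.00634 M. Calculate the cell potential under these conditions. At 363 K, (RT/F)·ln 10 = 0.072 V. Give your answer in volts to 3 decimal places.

Ag⁺/Ag is reduced (cathode, E° = +0.79 V) and V³⁺/V²⁺ is oxidized (anode).
E°cell = E°cat − E°an = +0.79 − (−0.26) = +1.05 V; n = 1.
Balancing gives Ag^+(aq) + V^2+(aq) → Ag(s) + V^3+(aq); hence Q = [V^3+(aq)] / ([Ag^+(aq)]·[V^2+(aq)]) = 1.58 (log Q = 0.198).
E = E° − (0.072/n)·log Q = +1.05 − (0.072/1)(0.198) = +1.036 V.

+1.036 V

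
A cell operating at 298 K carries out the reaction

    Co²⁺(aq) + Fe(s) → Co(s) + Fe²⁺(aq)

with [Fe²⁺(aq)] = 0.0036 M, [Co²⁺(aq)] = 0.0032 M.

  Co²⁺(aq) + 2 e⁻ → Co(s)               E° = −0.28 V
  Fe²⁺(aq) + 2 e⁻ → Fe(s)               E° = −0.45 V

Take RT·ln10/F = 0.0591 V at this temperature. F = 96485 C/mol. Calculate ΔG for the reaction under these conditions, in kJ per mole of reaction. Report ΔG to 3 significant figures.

E°cell = −0.28 − (−0.45) = +0.17 V; the balanced reaction transfers n = 2 electrons.
Here Q = [Fe²⁺(aq)] / [Co²⁺(aq)] = 1.12 (log Q = 0.051), giving E = +0.17 − (0.0591/2)·(0.051) = +0.1685 V.
Then ΔG = −nFE = −2 × 96485 × +0.1685 J/mol = −32.5 kJ/mol.

−32.5 kJ/mol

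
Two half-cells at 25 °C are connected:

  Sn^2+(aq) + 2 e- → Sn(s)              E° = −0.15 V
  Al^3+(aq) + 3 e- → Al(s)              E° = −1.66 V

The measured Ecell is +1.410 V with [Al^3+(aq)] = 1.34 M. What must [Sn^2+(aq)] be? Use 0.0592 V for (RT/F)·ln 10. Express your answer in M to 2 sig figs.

Sn²⁺/Sn is the cathode (higher E°); E°cell = −0.15 − (−1.66) = +1.51 V with n = 6.
Since E = E° − (0.0592/n)·log Q, log Q = n(E° − E)/0.0592 = 10.135.
The balanced reaction is 3 Sn^2+(aq) + 2 Al(s) → 3 Sn(s) + 2 Al^3+(aq), so Q = [Al^3+(aq)]^2 / [Sn^2+(aq)]^3.
Isolating [Sn^2+(aq)] in Q = 10^{10.135} yields log [Sn^2+(aq)] = −3.294, i.e. 0.00051 M.

0.00051 M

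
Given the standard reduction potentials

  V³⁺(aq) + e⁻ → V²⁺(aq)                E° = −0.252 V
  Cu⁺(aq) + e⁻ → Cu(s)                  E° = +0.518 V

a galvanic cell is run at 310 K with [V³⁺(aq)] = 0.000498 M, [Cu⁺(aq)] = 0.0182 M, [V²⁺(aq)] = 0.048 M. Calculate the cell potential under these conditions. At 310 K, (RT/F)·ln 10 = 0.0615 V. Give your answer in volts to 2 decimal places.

Cu⁺/Cu is reduced (cathode, E° = +0.518 V) and V³⁺/V²⁺ is oxidized (anode).
E°cell = +0.518 − (−0.252) = +0.770 V, with n = 1 electron transferred.
For the overall reaction Cu⁺(aq) + V²⁺(aq) → Cu(s) + V³⁺(aq), Q = [V³⁺(aq)] / ([Cu⁺(aq)]·[V²⁺(aq)]) = 0.57, giving log Q = −0.244.
E = E° − (0.0615/n)·log Q = +0.770 − (0.0615/1)(−0.244) = +0.79 V.

+0.79 V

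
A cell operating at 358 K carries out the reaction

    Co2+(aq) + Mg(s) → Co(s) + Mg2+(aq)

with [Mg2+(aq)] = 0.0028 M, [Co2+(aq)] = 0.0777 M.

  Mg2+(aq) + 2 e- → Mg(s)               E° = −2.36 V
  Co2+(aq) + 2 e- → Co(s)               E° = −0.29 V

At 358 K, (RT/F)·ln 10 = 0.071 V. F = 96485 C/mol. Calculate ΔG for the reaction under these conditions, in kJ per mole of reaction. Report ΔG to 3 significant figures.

−409 kJ/mol

The standard cell potential is −0.29 − (−2.36) = +2.07 V, with n = 2 electrons in the balanced equation.
Q = [Mg2+(aq)] / [Co2+(aq)] = 0.036, so log Q = −1.443 and E = +2.07 − (0.071/2)(−1.443) = +2.1212 V.
Finally ΔG = −nFE = −(2)(96485 C/mol)(+2.1212 V) = −409 kJ/mol.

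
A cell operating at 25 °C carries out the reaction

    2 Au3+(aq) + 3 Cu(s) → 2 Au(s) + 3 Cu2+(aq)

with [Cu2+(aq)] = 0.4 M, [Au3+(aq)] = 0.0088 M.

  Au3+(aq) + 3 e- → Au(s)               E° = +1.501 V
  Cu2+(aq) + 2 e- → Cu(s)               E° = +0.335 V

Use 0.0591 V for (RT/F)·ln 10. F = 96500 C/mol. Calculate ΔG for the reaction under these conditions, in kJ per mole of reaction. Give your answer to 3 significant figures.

The standard cell potential is +1.501 − (+0.335) = +1.166 V, with n = 6 electrons in the balanced equation.
Q = [Cu2+(aq)]^3 / [Au3+(aq)]^2 = 826, so log Q = 2.917 and E = +1.166 − (0.0591/6)(2.917) = +1.1373 V.
Then ΔG = −nFE = −6 × 96500 × +1.1373 J/mol = −658 kJ/mol.

−658 kJ/mol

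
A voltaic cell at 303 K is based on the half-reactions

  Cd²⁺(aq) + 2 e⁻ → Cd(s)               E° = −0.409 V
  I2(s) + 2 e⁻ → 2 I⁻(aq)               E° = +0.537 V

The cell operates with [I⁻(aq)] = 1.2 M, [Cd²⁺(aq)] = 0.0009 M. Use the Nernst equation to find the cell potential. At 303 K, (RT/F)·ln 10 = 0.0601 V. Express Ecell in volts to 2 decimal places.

+1.03 V

Since E°(I₂/I⁻) > E°(Cd²⁺/Cd), I₂/I⁻ serves as the cathode.
The standard potential is +0.537 − (−0.409) = +0.946 V and the balanced reaction transfers n = 2 electrons.
The balanced reaction is I2(s) + Cd(s) → 2 I⁻(aq) + Cd²⁺(aq), so Q = [I⁻(aq)]^2·[Cd²⁺(aq)] = 0.0013 and log Q = −2.887.
E = E° − (0.0601/n)·log Q = +0.946 − (0.0601/2)(−2.887) = +1.03 V.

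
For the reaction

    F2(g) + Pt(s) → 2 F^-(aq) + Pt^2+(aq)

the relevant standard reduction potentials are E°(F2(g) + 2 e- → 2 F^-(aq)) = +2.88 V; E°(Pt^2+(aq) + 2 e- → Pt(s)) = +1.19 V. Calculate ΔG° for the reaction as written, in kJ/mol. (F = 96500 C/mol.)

−326 kJ/mol

In the reaction as written F2(g) is reduced, so the F₂/F⁻ couple is the cathode and Pt²⁺/Pt is the anode.
E°cell = +2.88 − (+1.19) = +1.69 V; balancing electrons gives n = 2.
ΔG° = −nFE°cell = −(2)(96500)(+1.69) J/mol = −326 kJ/mol.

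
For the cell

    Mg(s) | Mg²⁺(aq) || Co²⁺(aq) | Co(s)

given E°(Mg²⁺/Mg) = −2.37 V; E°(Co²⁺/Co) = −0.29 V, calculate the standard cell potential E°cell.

By convention the left-hand electrode in cell notation is the anode (oxidation) and the right-hand electrode is the cathode (reduction).
E°cell = E°(right) − E°(left) = −0.29 − (−2.37) = +2.08 V.

+2.08 V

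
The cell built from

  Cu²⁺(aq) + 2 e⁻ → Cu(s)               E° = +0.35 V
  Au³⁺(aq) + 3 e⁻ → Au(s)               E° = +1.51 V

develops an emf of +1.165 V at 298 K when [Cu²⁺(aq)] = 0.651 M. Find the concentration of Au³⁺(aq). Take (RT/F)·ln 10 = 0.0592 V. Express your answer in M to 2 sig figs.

0.94 M

With Au³⁺/Au at the cathode and Cu²⁺/Cu at the anode, E°cell = +1.51 − (+0.35) = +1.16 V (n = 6).
From the Nernst equation, log Q = n(E° − E)/0.0592 = 6·(+1.16 − (+1.165))/0.0592 = −0.507.
The balanced reaction is 2 Au³⁺(aq) + 3 Cu(s) → 2 Au(s) + 3 Cu²⁺(aq), so Q = [Cu²⁺(aq)]^3 / [Au³⁺(aq)]^2.
Isolating [Au³⁺(aq)] in Q = 10^{−0.507} yields log [Au³⁺(aq)] = −0.026, i.e. 0.94 M.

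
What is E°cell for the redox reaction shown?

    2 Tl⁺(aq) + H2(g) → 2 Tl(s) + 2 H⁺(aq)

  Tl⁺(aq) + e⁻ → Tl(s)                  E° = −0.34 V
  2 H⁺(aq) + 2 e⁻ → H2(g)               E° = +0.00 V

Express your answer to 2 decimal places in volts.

Tl⁺(aq) gains electrons, so the Tl⁺/Tl couple is the cathode; the 2H⁺/H₂ couple is the anode.
E°cell = E°(cathode) − E°(anode) = −0.34 − (+0.00) = −0.34 V.
The negative E°cell means the reaction is non-spontaneous in the direction written.

−0.34 V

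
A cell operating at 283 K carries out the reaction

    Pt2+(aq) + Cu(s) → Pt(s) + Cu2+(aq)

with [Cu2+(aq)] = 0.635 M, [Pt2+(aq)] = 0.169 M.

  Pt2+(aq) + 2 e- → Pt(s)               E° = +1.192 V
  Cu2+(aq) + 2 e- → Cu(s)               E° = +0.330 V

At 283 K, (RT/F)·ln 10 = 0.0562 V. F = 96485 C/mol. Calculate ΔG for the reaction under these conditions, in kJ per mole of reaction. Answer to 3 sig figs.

With Pt²⁺/Pt reduced at the cathode, E°cell = +1.192 − (+0.330) = +0.862 V and n = 2.
The reaction quotient is [Cu2+(aq)] / [Pt2+(aq)] = 3.76; by Nernst, E = +0.862 − (0.0562/2)(0.575) = +0.8458 V.
ΔG = −nFE = −(2)(96485)(+0.8458) J/mol = −163 kJ/mol.

−163 kJ/mol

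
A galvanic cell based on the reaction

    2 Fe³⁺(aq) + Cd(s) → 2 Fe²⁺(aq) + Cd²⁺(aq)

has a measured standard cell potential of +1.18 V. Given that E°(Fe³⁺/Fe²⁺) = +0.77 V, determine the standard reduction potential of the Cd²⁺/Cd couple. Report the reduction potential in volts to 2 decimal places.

−0.41 V

In the reaction as written the Fe³⁺/Fe²⁺ couple is reduced (cathode) and Cd²⁺/Cd is oxidized (anode), so E°cell = E°(Fe³⁺/Fe²⁺) − E°(Cd²⁺/Cd).
E°(Cd²⁺/Cd) = E°(cathode) − E°cell = +0.77 − (+1.18) = −0.41 V.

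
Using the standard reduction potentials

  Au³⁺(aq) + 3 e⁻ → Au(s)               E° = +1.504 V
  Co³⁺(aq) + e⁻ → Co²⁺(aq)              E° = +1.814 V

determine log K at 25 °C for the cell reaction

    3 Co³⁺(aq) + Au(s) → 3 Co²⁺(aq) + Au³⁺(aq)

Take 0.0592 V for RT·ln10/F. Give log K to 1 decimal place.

The Co³⁺/Co²⁺ couple is reduced (cathode); E°cell = +1.814 − (+1.504) = +0.310 V with n = 3.
At equilibrium E = 0, so log K = nE°cell / 0.0592 = (3)(+0.310) / 0.0592 = 15.7.

log K = 15.7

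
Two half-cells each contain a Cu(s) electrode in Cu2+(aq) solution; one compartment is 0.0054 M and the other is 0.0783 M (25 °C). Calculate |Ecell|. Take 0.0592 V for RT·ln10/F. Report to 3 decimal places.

0.034 V

For a concentration cell E°cell = 0, since both electrodes use the same couple.
The compartment with the higher Cu2+(aq) concentration (0.0783 M) acts as the cathode; ions are reduced there and produced at the dilute (0.0054 M) anode.
With n = 2, Ecell = −(0.0592/2)·log([dilute]/[conc]) = −(0.0592/2)·log(0.0054/0.0783) = +0.034 V.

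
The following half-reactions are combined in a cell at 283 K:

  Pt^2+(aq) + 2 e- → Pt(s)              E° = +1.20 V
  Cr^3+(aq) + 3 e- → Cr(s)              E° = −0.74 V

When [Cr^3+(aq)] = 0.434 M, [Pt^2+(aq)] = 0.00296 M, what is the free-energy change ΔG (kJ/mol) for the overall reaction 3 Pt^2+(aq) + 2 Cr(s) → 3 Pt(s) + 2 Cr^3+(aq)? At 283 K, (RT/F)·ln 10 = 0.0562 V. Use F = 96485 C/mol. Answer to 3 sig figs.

The standard cell potential is +1.20 − (−0.74) = +1.94 V, with n = 6 electrons in the balanced equation.
Q = [Cr^3+(aq)]^2 / [Pt^2+(aq)]^3 = 7.26×10^6, so log Q = 6.861 and E = +1.94 − (0.0562/6)(6.861) = +1.8757 V.
Finally ΔG = −nFE = −(6)(96485 C/mol)(+1.8757 V) = −1090 kJ/mol.

−1090 kJ/mol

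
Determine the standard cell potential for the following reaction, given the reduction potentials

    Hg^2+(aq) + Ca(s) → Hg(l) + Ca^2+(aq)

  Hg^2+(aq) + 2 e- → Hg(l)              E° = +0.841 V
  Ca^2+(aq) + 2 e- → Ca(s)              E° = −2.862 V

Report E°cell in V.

Hg^2+(aq) gains electrons, so the Hg²⁺/Hg couple is the cathode; the Ca²⁺/Ca couple is the anode.
E°cell = E°(cathode) − E°(anode) = +0.841 − (−2.862) = +3.703 V.
The positive value indicates the reaction is spontaneous as written.

+3.703 V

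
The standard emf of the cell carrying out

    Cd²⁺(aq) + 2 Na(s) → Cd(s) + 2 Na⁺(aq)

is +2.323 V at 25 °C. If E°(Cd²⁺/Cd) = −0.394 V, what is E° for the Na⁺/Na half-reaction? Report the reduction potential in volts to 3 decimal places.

In the reaction as written the Cd²⁺/Cd couple is reduced (cathode) and Na⁺/Na is oxidized (anode), so E°cell = E°(Cd²⁺/Cd) − E°(Na⁺/Na).
E°(Na⁺/Na) = E°(cathode) − E°cell = −0.394 − (+2.323) = −2.717 V.

−2.717 V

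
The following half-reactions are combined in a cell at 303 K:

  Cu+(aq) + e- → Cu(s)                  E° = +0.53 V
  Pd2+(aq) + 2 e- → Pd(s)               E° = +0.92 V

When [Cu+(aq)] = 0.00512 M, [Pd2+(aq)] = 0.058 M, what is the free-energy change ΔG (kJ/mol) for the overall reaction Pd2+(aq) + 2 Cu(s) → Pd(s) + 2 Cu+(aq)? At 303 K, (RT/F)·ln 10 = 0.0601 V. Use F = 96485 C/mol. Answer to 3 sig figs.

−94.7 kJ/mol

E°cell = +0.92 − (+0.53) = +0.39 V; the balanced reaction transfers n = 2 electrons.
The reaction quotient is [Cu+(aq)]^2 / [Pd2+(aq)] = 0.000452; by Nernst, E = +0.39 − (0.0601/2)(−3.345) = +0.4905 V.
ΔG = −nFE = −(2)(96485)(+0.4905) J/mol = −94.7 kJ/mol.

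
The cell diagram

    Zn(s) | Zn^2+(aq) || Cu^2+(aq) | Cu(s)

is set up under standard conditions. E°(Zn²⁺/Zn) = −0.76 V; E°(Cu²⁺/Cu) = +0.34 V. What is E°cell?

By convention the left-hand electrode in cell notation is the anode (oxidation) and the right-hand electrode is the cathode (reduction).
E°cell = E°(right) − E°(left) = +0.34 − (−0.76) = +1.10 V.

+1.10 V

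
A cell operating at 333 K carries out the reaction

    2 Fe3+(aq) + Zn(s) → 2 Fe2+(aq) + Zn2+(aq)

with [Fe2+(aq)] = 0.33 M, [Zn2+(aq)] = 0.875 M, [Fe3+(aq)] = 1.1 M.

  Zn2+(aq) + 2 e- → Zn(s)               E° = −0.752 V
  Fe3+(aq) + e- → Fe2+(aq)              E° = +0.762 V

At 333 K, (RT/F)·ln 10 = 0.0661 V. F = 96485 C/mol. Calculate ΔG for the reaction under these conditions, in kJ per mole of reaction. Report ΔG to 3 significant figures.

E°cell = +0.762 − (−0.752) = +1.514 V; the balanced reaction transfers n = 2 electrons.
The reaction quotient is ([Fe2+(aq)]^2·[Zn2+(aq)]) / [Fe3+(aq)]^2 = 0.0788; by Nernst, E = +1.514 − (0.0661/2)(−1.104) = +1.5505 V.
Finally ΔG = −nFE = −(2)(96485 C/mol)(+1.5505 V) = −299 kJ/mol.

−299 kJ/mol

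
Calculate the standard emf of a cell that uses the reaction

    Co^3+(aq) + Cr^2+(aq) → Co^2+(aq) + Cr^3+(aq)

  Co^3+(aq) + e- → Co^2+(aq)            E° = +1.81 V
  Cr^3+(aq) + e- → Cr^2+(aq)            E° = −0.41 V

Co^3+(aq) gains electrons, so the Co³⁺/Co²⁺ couple is the cathode; the Cr³⁺/Cr²⁺ couple is the anode.
E°cell = E°(cathode) − E°(anode) = +1.81 − (−0.41) = +2.22 V.
The positive value indicates the reaction is spontaneous as written.

+2.22 V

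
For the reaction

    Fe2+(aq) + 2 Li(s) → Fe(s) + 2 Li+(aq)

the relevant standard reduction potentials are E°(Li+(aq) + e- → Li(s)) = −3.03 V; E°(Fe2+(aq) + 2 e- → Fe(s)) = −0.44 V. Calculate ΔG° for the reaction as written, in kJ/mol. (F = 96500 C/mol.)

In the reaction as written Fe2+(aq) is reduced, so the Fe²⁺/Fe couple is the cathode and Li⁺/Li is the anode.
E°cell = −0.44 − (−3.03) = +2.59 V; balancing electrons gives n = 2.
ΔG° = −nFE°cell = −(2)(96500)(+2.59) J/mol = −500 kJ/mol.

−500 kJ/mol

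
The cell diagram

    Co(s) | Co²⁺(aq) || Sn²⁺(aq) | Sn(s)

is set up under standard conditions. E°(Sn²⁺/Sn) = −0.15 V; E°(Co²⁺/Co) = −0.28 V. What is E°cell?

+0.13 V

By convention the left-hand electrode in cell notation is the anode (oxidation) and the right-hand electrode is the cathode (reduction).
E°cell = E°(right) − E°(left) = −0.15 − (−0.28) = +0.13 V.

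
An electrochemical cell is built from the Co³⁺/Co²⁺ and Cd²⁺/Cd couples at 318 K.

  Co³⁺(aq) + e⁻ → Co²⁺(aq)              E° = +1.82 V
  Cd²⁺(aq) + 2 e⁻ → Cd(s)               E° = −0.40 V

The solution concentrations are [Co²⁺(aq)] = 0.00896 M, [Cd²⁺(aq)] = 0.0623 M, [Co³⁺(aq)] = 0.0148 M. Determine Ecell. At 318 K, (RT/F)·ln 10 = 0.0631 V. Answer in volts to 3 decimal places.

+2.272 V

Co³⁺/Co²⁺ is reduced (cathode, E° = +1.82 V) and Cd²⁺/Cd is oxidized (anode).
E°cell = E°cat − E°an = +1.82 − (−0.40) = +2.22 V; n = 2.
The balanced reaction is 2 Co³⁺(aq) + Cd(s) → 2 Co²⁺(aq) + Cd²⁺(aq), so Q = ([Co²⁺(aq)]^2·[Cd²⁺(aq)]) / [Co³⁺(aq)]^2 = 0.0228 and log Q = −1.641.
Applying E = E° − (RT ln10/nF)·log Q gives +2.22 − (0.0631/2)(−1.641) = +2.272 V.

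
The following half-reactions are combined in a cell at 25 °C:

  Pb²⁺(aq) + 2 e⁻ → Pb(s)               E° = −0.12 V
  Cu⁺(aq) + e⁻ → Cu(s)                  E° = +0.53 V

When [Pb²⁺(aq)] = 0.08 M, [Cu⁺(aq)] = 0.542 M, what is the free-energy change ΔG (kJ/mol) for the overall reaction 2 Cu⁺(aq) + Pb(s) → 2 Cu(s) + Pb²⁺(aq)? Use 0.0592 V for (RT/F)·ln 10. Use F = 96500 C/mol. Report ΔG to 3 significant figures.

The standard cell potential is +0.53 − (−0.12) = +0.65 V, with n = 2 electrons in the balanced equation.
Here Q = [Pb²⁺(aq)] / [Cu⁺(aq)]^2 = 0.272 (log Q = −0.565), giving E = +0.65 − (0.0592/2)·(−0.565) = +0.6667 V.
ΔG = −nFE = −(2)(96500)(+0.6667) J/mol = −129 kJ/mol.

−129 kJ/mol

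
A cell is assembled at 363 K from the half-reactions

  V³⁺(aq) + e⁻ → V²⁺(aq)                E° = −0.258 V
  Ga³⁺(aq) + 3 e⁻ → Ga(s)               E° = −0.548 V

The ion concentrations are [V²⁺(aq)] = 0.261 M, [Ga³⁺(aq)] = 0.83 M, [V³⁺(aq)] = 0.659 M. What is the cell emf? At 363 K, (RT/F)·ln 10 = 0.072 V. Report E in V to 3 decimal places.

V³⁺/V²⁺ is reduced (cathode, E° = −0.258 V) and Ga³⁺/Ga is oxidized (anode).
E°cell = −0.258 − (−0.548) = +0.290 V, with n = 3 electrons transferred.
For the overall reaction 3 V³⁺(aq) + Ga(s) → 3 V²⁺(aq) + Ga³⁺(aq), Q = ([V²⁺(aq)]^3·[Ga³⁺(aq)]) / [V³⁺(aq)]^3 = 0.0516, giving log Q = −1.288.
By the Nernst equation, E = +0.290 − (0.072/3)·(−1.288) = +0.321 V.

+0.321 V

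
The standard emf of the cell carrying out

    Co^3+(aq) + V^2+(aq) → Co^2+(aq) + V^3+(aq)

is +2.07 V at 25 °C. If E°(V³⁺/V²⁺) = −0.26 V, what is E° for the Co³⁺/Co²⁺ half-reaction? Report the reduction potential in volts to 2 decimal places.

In the reaction as written the Co³⁺/Co²⁺ couple is reduced (cathode) and V³⁺/V²⁺ is oxidized (anode), so E°cell = E°(Co³⁺/Co²⁺) − E°(V³⁺/V²⁺).
E°(Co³⁺/Co²⁺) = E°cell + E°(anode) = +2.07 + (−0.26) = +1.81 V.

+1.81 V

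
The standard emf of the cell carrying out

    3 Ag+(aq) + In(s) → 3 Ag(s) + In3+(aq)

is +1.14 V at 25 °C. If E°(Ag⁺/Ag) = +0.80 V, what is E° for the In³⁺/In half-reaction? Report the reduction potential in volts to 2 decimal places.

In the reaction as written the Ag⁺/Ag couple is reduced (cathode) and In³⁺/In is oxidized (anode), so E°cell = E°(Ag⁺/Ag) − E°(In³⁺/In).
E°(In³⁺/In) = E°(cathode) − E°cell = +0.80 − (+1.14) = −0.34 V.

−0.34 V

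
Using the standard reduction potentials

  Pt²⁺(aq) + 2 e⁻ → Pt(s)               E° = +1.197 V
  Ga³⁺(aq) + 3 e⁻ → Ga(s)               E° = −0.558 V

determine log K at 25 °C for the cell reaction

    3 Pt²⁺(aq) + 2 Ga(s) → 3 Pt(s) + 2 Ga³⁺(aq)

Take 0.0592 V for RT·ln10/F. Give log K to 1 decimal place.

log K = 177.9

The Pt²⁺/Pt couple is reduced (cathode); E°cell = +1.197 − (−0.558) = +1.755 V with n = 6.
At equilibrium E = 0, so log K = nE°cell / 0.0592 = (6)(+1.755) / 0.0592 = 177.9.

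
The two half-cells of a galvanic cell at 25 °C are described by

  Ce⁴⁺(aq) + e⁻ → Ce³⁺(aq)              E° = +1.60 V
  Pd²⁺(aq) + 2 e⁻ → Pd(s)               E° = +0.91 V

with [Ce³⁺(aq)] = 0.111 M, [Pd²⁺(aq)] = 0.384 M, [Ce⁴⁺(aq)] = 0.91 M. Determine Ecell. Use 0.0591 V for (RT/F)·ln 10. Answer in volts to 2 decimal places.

Since E°(Ce⁴⁺/Ce³⁺) > E°(Pd²⁺/Pd), Ce⁴⁺/Ce³⁺ serves as the cathode.
E°cell = E°cat − E°an = +1.60 − (+0.91) = +0.69 V; n = 2.
The balanced reaction is 2 Ce⁴⁺(aq) + Pd(s) → 2 Ce³⁺(aq) + Pd²⁺(aq), so Q = ([Ce³⁺(aq)]^2·[Pd²⁺(aq)]) / [Ce⁴⁺(aq)]^2 = 0.00571 and log Q = −2.243.
Applying E = E° − (RT ln10/nF)·log Q gives +0.69 − (0.0591/2)(−2.243) = +0.76 V.

+0.76 V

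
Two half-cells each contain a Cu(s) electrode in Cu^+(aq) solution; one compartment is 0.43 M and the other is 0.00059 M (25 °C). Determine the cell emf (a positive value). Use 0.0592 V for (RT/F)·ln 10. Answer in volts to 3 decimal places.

0.169 V

For a concentration cell E°cell = 0, since both electrodes use the same couple.
The compartment with the higher Cu^+(aq) concentration (0.43 M) acts as the cathode; ions are reduced there and produced at the dilute (0.00059 M) anode.
With n = 1, Ecell = −(0.0592/1)·log([dilute]/[conc]) = −(0.0592/1)·log(0.00059/0.43) = +0.169 V.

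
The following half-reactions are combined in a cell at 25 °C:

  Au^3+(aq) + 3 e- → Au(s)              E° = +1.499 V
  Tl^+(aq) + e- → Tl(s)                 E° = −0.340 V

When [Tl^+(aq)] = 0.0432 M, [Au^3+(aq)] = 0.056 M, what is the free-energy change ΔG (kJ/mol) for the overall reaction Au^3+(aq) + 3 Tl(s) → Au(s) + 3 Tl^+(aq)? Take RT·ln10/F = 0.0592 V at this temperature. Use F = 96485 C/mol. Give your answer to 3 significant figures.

The standard cell potential is +1.499 − (−0.340) = +1.839 V, with n = 3 electrons in the balanced equation.
Here Q = [Tl^+(aq)]^3 / [Au^3+(aq)] = 0.00144 (log Q = −2.842), giving E = +1.839 − (0.0592/3)·(−2.842) = +1.8951 V.
ΔG = −nFE = −(3)(96485)(+1.8951) J/mol = −549 kJ/mol.

−549 kJ/mol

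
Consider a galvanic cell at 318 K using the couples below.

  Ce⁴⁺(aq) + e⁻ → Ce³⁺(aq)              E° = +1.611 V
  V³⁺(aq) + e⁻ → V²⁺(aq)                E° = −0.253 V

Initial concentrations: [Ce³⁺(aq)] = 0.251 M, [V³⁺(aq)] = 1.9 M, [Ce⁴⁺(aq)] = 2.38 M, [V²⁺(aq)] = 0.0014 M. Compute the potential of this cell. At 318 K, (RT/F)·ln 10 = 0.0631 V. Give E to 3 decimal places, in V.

+1.728 V

The Ce⁴⁺/Ce³⁺ couple has the more positive E°, so it is the cathode; V³⁺/V²⁺ is the anode.
The standard potential is +1.611 − (−0.253) = +1.864 V and the balanced reaction transfers n = 1 electron.
For the overall reaction Ce⁴⁺(aq) + V²⁺(aq) → Ce³⁺(aq) + V³⁺(aq), Q = ([Ce³⁺(aq)]·[V³⁺(aq)]) / ([Ce⁴⁺(aq)]·[V²⁺(aq)]) = 143, giving log Q = 2.156.
Applying E = E° − (RT ln10/nF)·log Q gives +1.864 − (0.0631/1)(2.156) = +1.728 V.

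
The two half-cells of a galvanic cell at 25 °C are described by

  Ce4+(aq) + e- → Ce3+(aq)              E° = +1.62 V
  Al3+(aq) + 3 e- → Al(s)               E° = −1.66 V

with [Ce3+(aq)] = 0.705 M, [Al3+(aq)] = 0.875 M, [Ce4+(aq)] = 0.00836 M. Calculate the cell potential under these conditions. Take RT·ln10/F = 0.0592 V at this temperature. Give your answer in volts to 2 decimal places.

Since E°(Ce⁴⁺/Ce³⁺) > E°(Al³⁺/Al), Ce⁴⁺/Ce³⁺ serves as the cathode.
E°cell = +1.62 − (−1.66) = +3.28 V, with n = 3 electrons transferred.
Balancing gives 3 Ce4+(aq) + Al(s) → 3 Ce3+(aq) + Al3+(aq); hence Q = ([Ce3+(aq)]^3·[Al3+(aq)]) / [Ce4+(aq)]^3 = 5.25×10^5 (log Q = 5.720).
By the Nernst equation, E = +3.28 − (0.0592/3)·(5.720) = +3.17 V.

+3.17 V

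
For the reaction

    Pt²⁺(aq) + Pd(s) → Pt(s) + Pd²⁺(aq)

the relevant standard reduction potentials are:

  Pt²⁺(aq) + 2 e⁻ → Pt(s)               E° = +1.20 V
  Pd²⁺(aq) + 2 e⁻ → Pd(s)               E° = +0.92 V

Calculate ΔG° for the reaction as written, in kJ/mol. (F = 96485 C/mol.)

−54.0 kJ/mol

In the reaction as written Pt²⁺(aq) is reduced, so the Pt²⁺/Pt couple is the cathode and Pd²⁺/Pd is the anode.
E°cell = +1.20 − (+0.92) = +0.28 V; balancing electrons gives n = 2.
ΔG° = −nFE°cell = −(2)(96485)(+0.28) J/mol = −54.0 kJ/mol.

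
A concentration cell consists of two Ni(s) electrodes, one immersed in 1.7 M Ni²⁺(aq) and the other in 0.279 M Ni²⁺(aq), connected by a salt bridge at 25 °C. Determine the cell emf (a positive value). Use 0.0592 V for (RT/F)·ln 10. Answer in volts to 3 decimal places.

0.023 V

For a concentration cell E°cell = 0, since both electrodes use the same couple.
The compartment with the higher Ni²⁺(aq) concentration (1.7 M) acts as the cathode; ions are reduced there and produced at the dilute (0.279 M) anode.
With n = 2, Ecell = −(0.0592/2)·log([dilute]/[conc]) = −(0.0592/2)·log(0.279/1.7) = +0.023 V.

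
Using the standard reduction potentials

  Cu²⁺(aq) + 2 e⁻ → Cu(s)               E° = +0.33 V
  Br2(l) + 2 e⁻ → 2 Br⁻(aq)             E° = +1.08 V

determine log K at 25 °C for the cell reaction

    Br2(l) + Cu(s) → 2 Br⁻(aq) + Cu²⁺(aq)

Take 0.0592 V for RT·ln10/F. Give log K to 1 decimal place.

The Br₂/Br⁻ couple is reduced (cathode); E°cell = +1.08 − (+0.33) = +0.75 V with n = 2.
At equilibrium E = 0, so log K = nE°cell / 0.0592 = (2)(+0.75) / 0.0592 = 25.3.

log K = 25.3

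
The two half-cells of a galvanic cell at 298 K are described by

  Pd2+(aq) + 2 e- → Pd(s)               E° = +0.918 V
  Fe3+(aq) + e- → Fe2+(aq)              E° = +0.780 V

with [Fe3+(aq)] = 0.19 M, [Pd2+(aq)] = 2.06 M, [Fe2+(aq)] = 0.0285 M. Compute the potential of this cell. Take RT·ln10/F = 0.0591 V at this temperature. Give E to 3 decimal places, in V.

Pd²⁺/Pd is reduced (cathode, E° = +0.918 V) and Fe³⁺/Fe²⁺ is oxidized (anode).
The standard potential is +0.918 − (+0.780) = +0.138 V and the balanced reaction transfers n = 2 electrons.
For the overall reaction Pd2+(aq) + 2 Fe2+(aq) → Pd(s) + 2 Fe3+(aq), Q = [Fe3+(aq)]^2 / ([Pd2+(aq)]·[Fe2+(aq)]^2) = 21.6, giving log Q = 1.334.
By the Nernst equation, E = +0.138 − (0.0591/2)·(1.334) = +0.099 V.

+0.099 V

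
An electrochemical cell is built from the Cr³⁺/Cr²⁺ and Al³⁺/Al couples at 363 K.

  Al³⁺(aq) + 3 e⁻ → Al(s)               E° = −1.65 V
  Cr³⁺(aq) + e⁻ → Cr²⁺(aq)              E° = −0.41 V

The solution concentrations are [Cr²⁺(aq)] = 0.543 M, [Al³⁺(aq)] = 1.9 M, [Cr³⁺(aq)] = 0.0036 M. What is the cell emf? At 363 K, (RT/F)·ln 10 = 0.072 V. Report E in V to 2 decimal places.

The Cr³⁺/Cr²⁺ couple has the more positive E°, so it is the cathode; Al³⁺/Al is the anode.
E°cell = −0.41 − (−1.65) = +1.24 V, with n = 3 electrons transferred.
Balancing gives 3 Cr³⁺(aq) + Al(s) → 3 Cr²⁺(aq) + Al³⁺(aq); hence Q = ([Cr²⁺(aq)]^3·[Al³⁺(aq)]) / [Cr³⁺(aq)]^3 = 6.52×10^6 (log Q = 6.814).
Applying E = E° − (RT ln10/nF)·log Q gives +1.24 − (0.072/3)(6.814) = +1.08 V.

+1.08 V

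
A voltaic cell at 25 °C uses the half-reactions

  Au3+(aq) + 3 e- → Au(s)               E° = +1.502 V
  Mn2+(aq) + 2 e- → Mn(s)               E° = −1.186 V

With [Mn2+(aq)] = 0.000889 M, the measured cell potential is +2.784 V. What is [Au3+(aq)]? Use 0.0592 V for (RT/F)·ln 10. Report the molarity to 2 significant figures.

1.9 M

The Au³⁺/Au couple has the larger reduction potential, so it is the cathode: E°cell = +1.502 − (−1.186) = +2.688 V and n = 6.
Rearranging E = E° − (0.0592/n)·log Q gives log Q = 6(+2.688 − (+2.784))/0.0592 = −9.730.
For 2 Au3+(aq) + 3 Mn(s) → 2 Au(s) + 3 Mn2+(aq), the reaction quotient is Q = [Mn2+(aq)]^3 / [Au3+(aq)]^2.
Solving for the unknown gives log [Au3+(aq)] = 0.288, so [Au3+(aq)] ≈ 1.9 M.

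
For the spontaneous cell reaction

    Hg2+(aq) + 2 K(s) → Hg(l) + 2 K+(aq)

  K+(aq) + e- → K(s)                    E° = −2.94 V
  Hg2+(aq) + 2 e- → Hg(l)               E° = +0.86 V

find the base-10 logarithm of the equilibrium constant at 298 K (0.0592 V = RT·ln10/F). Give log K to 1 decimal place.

log K = 128.4

The Hg²⁺/Hg couple is reduced (cathode); E°cell = +0.86 − (−2.94) = +3.80 V with n = 2.
At equilibrium E = 0, so log K = nE°cell / 0.0592 = (2)(+3.80) / 0.0592 = 128.4.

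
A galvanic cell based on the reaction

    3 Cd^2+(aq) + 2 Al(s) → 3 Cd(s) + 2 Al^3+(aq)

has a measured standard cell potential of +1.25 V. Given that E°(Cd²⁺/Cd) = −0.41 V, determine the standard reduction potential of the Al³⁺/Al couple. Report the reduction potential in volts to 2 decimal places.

−1.66 V

In the reaction as written the Cd²⁺/Cd couple is reduced (cathode) and Al³⁺/Al is oxidized (anode), so E°cell = E°(Cd²⁺/Cd) − E°(Al³⁺/Al).
E°(Al³⁺/Al) = E°(cathode) − E°cell = −0.41 − (+1.25) = −1.66 V.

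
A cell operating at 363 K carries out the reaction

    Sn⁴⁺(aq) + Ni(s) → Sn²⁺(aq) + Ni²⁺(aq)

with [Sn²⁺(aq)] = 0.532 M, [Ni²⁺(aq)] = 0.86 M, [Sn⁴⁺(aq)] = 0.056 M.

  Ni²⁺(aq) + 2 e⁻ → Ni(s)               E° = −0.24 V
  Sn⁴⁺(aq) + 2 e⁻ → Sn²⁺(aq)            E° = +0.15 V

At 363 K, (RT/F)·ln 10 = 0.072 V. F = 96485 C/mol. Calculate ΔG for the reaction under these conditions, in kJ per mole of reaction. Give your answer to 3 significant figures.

With Sn⁴⁺/Sn²⁺ reduced at the cathode, E°cell = +0.15 − (−0.24) = +0.39 V and n = 2.
Q = ([Sn²⁺(aq)]·[Ni²⁺(aq)]) / [Sn⁴⁺(aq)] = 8.17, so log Q = 0.912 and E = +0.39 − (0.072/2)(0.912) = +0.3572 V.
Finally ΔG = −nFE = −(2)(96485 C/mol)(+0.3572 V) = −68.9 kJ/mol.

−68.9 kJ/mol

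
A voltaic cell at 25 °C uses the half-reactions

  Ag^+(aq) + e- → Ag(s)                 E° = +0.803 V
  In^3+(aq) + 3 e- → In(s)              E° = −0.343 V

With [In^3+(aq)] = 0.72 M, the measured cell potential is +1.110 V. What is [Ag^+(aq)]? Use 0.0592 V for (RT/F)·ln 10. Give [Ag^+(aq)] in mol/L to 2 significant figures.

Ag⁺/Ag is the cathode (higher E°); E°cell = +0.803 − (−0.343) = +1.146 V with n = 3.
From the Nernst equation, log Q = n(E° − E)/0.0592 = 3·(+1.146 − (+1.110))/0.0592 = 1.824.
Balancing electrons gives 3 Ag^+(aq) + In(s) → 3 Ag(s) + In^3+(aq); thus Q = [In^3+(aq)] / [Ag^+(aq)]^3.
Isolating [Ag^+(aq)] in Q = 10^{1.824} yields log [Ag^+(aq)] = −0.656, i.e. 0.22 M.

0.22 M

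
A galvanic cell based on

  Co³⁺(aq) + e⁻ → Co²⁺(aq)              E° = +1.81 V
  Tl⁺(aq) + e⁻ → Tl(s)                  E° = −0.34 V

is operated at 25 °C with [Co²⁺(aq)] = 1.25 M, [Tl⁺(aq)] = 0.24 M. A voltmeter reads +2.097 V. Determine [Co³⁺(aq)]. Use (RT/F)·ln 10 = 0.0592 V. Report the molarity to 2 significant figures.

The Co³⁺/Co²⁺ couple has the larger reduction potential, so it is the cathode: E°cell = +1.81 − (−0.34) = +2.15 V and n = 1.
From the Nernst equation, log Q = n(E° − E)/0.0592 = 1·(+2.15 − (+2.097))/0.0592 = 0.895.
Balancing electrons gives Co³⁺(aq) + Tl(s) → Co²⁺(aq) + Tl⁺(aq); thus Q = ([Co²⁺(aq)]·[Tl⁺(aq)]) / [Co³⁺(aq)].
Isolating [Co³⁺(aq)] in Q = 10^{0.895} yields log [Co³⁺(aq)] = −1.418, i.e. 0.038 M.

0.038 M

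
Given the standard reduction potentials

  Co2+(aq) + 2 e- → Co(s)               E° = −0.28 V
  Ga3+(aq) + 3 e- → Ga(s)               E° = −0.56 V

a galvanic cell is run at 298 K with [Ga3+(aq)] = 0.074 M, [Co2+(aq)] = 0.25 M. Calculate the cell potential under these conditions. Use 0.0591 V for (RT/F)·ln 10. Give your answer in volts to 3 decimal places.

+0.284 V

Co²⁺/Co is reduced (cathode, E° = −0.28 V) and Ga³⁺/Ga is oxidized (anode).
The standard potential is −0.28 − (−0.56) = +0.28 V and the balanced reaction transfers n = 6 electrons.
The balanced reaction is 3 Co2+(aq) + 2 Ga(s) → 3 Co(s) + 2 Ga3+(aq), so Q = [Ga3+(aq)]^2 / [Co2+(aq)]^3 = 0.35 and log Q = −0.455.
E = E° − (0.0591/n)·log Q = +0.28 − (0.0591/6)(−0.455) = +0.284 V.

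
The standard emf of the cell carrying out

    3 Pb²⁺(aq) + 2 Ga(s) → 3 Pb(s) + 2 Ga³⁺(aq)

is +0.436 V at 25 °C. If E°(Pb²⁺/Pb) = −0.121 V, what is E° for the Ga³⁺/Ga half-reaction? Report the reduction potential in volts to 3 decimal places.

In the reaction as written the Pb²⁺/Pb couple is reduced (cathode) and Ga³⁺/Ga is oxidized (anode), so E°cell = E°(Pb²⁺/Pb) − E°(Ga³⁺/Ga).
E°(Ga³⁺/Ga) = E°(cathode) − E°cell = −0.121 − (+0.436) = −0.557 V.

−0.557 V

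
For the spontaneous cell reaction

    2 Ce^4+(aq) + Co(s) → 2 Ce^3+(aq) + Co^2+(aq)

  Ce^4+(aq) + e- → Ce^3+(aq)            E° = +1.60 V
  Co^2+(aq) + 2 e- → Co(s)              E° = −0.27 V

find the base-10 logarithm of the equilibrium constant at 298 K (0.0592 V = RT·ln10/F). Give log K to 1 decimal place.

The Ce⁴⁺/Ce³⁺ couple is reduced (cathode); E°cell = +1.60 − (−0.27) = +1.87 V with n = 2.
At equilibrium E = 0, so log K = nE°cell / 0.0592 = (2)(+1.87) / 0.0592 = 63.2.

log K = 63.2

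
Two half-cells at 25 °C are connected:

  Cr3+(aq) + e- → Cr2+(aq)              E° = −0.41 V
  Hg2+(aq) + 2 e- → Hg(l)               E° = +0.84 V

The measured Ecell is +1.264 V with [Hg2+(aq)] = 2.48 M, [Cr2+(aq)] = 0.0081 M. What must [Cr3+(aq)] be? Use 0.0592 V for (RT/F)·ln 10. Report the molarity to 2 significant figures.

Hg²⁺/Hg is the cathode (higher E°); E°cell = +0.84 − (−0.41) = +1.25 V with n = 2.
From the Nernst equation, log Q = n(E° − E)/0.0592 = 2·(+1.25 − (+1.264))/0.0592 = −0.473.
The balanced reaction is Hg2+(aq) + 2 Cr2+(aq) → Hg(l) + 2 Cr3+(aq), so Q = [Cr3+(aq)]^2 / ([Hg2+(aq)]·[Cr2+(aq)]^2).
Isolating [Cr3+(aq)] in Q = 10^{−0.473} yields log [Cr3+(aq)] = −2.131, i.e. 0.0074 M.

0.0074 M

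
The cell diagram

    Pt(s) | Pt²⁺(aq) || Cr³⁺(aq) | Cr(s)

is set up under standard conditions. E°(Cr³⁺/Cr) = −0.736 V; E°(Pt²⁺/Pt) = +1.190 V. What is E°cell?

By convention the left-hand electrode in cell notation is the anode (oxidation) and the right-hand electrode is the cathode (reduction).
E°cell = E°(right) − E°(left) = −0.736 − (+1.190) = −1.926 V.
The negative sign shows that, as written, the cell would require an external voltage to drive the reaction.

−1.926 V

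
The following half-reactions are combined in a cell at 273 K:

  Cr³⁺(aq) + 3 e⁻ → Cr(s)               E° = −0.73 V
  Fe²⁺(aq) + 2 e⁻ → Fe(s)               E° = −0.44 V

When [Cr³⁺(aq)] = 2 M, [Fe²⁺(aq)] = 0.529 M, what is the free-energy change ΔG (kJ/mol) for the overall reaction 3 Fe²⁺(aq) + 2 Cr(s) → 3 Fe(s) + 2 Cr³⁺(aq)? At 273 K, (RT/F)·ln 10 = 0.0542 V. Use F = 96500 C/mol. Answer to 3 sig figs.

With Fe²⁺/Fe reduced at the cathode, E°cell = −0.44 − (−0.73) = +0.29 V and n = 6.
The reaction quotient is [Cr³⁺(aq)]^2 / [Fe²⁺(aq)]^3 = 27; by Nernst, E = +0.29 − (0.0542/6)(1.432) = +0.2771 V.
Finally ΔG = −nFE = −(6)(96500 C/mol)(+0.2771 V) = −160 kJ/mol.

−160 kJ/mol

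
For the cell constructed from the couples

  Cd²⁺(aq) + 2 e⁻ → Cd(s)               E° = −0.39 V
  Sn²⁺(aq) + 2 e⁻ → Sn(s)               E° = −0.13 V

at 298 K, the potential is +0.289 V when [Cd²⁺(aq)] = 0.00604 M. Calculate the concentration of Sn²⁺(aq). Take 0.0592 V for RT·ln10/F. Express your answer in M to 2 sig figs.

0.058 M

The Sn²⁺/Sn couple has the larger reduction potential, so it is the cathode: E°cell = −0.13 − (−0.39) = +0.26 V and n = 2.
Since E = E° − (0.0592/n)·log Q, log Q = n(E° − E)/0.0592 = −0.980.
For Sn²⁺(aq) + Cd(s) → Sn(s) + Cd²⁺(aq), the reaction quotient is Q = [Cd²⁺(aq)] / [Sn²⁺(aq)].
Solving for the unknown gives log [Sn²⁺(aq)] = −1.239, so [Sn²⁺(aq)] ≈ 0.058 M.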